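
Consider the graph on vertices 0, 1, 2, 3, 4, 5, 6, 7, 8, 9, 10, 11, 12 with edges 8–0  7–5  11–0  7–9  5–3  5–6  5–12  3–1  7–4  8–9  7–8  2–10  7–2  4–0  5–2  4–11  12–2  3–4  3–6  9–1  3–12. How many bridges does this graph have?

The edges on the cycle 4-11-0-4 are not bridges since each lies on that cycle.
But removing 10–2 disconnects 10 from 2 — this is a bridge.

1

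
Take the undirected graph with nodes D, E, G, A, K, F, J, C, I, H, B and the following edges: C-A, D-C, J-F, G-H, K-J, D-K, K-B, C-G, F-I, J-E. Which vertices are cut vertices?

C, D, F, G, J, K

Removing C increases the component count from 1 to 3, so C is a cut vertex.
Removing D increases the component count from 1 to 2, so D is a cut vertex.
Removing F increases the component count from 1 to 2, so F is a cut vertex.
Likewise G, J, K are cut vertices.
By contrast removing A leaves 1 component; it is not a cut vertex. No other vertex is a cut vertex either.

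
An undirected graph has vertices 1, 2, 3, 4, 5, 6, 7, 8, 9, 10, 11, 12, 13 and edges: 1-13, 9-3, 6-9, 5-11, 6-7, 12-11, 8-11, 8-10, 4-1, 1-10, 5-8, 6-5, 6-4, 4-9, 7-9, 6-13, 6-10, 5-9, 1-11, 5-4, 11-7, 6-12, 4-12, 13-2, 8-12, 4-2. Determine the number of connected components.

1

Starting from 1 we can reach 1, 2, 3, 4, 5, 6, 7, 8, 9, 10, 11, 12, 13. That is one component of size 13.
Total: 1 component.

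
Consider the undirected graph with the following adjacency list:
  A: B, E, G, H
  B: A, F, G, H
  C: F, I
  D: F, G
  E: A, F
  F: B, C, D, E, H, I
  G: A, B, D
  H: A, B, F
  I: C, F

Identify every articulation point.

F

Removing F increases the component count from 1 to 2, so F is a cut vertex.
By contrast removing C leaves 1 component; it is not a cut vertex. No other vertex is a cut vertex either.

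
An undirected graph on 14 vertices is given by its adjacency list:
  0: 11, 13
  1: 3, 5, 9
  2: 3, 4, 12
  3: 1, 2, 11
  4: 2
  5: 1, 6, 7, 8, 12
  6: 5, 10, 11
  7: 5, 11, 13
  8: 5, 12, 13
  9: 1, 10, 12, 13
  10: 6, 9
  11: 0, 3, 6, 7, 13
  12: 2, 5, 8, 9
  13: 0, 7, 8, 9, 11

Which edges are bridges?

2-4

The edges on the cycle 1-9-12-2-3-1 are not bridges since each lies on that cycle.
But removing 2-4 disconnects 2 from 4 — this is a bridge.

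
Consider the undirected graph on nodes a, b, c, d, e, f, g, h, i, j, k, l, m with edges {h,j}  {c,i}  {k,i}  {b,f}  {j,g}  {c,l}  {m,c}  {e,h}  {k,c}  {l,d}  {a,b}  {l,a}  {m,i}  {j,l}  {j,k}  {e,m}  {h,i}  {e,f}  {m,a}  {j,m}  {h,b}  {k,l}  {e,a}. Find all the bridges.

d-l, g-j

The edges on the cycle m-c-l-a-m are not bridges since each lies on that cycle.
But removing g - j disconnects g from j; removing l - d disconnects l from d — these are bridges.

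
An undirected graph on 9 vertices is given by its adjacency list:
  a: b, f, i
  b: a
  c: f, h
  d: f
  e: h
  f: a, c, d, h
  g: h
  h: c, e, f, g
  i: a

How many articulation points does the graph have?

Removing a increases the component count from 1 to 3, so a is a cut vertex.
Removing f increases the component count from 1 to 3, so f is a cut vertex.
Removing h increases the component count from 1 to 3, so h is a cut vertex.
By contrast removing i leaves 1 component; it is not a cut vertex. No other vertex is a cut vertex either.

3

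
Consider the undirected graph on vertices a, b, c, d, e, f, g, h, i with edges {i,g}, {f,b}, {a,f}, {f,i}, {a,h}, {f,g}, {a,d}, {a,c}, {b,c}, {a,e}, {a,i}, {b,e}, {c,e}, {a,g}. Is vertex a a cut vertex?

Deleting a raises the number of components from 1 to 3, so a is a cut vertex.

Yes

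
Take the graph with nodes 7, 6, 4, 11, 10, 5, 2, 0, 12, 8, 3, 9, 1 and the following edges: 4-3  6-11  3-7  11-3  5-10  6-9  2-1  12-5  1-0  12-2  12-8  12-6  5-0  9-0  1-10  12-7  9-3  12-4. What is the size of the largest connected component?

Starting from 0 we can reach 0, 1, 2, 3, 4, 5, 6, 7, 8, 9, 10, 11, 12. That is one component of size 13.
The largest has 13 vertices.

13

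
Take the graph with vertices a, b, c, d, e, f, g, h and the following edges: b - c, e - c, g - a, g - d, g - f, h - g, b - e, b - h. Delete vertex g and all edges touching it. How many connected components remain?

4

With g gone, the remaining components are: {a}; {d}; {f}; {b, c, e, h}.
That is 4 components.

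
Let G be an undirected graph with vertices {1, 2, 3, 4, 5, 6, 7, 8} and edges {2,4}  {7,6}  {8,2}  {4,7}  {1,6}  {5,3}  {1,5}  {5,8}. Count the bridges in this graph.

The edges on the cycle 1-5-8-2-4-7-6-1 are not bridges since each lies on that cycle.
But removing 5-3 disconnects 5 from 3 — this is a bridge.

1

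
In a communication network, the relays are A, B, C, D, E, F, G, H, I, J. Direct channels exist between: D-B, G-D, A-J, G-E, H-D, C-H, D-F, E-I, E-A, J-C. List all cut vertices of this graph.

Removing D increases the component count from 1 to 3, so D is a cut vertex.
Removing E increases the component count from 1 to 2, so E is a cut vertex.
By contrast removing I leaves 1 component; it is not a cut vertex. No other vertex is a cut vertex either.

D, E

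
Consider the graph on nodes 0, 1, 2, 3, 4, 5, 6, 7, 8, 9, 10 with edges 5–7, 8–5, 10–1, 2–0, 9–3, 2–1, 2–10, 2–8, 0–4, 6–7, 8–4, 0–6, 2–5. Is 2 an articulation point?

Deleting 2 raises the number of components from 2 to 3, so 2 is a cut vertex.

Yes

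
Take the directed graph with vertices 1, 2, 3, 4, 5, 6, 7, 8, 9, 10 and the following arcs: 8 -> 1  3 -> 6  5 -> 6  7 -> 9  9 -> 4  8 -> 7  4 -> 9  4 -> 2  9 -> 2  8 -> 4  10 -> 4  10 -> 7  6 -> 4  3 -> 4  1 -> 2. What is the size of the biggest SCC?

{4, 9} are all mutually reachable — one SCC of size 2.
{5} is an SCC by itself.
{6} is an SCC by itself.
{1} is an SCC by itself.
{7} is an SCC by itself.
(and 4 more singleton SCCs)
The largest has 2 vertices.

2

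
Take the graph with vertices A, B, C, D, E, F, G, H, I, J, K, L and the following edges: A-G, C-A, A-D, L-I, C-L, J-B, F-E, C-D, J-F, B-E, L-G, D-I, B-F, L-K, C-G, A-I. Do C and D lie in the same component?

Yes

From C we can reach A, C, D, G, I, K, L, which includes D.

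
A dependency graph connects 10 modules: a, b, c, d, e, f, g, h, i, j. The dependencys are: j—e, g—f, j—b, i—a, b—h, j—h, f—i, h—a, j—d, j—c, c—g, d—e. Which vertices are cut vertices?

Removing j increases the component count from 1 to 2, so j is a cut vertex.
By contrast removing a leaves 1 component; it is not a cut vertex. No other vertex is a cut vertex either.

j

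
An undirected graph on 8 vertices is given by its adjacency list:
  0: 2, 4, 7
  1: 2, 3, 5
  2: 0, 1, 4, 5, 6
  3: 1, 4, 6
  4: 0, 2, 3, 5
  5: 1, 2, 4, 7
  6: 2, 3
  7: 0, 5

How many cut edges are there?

The edges on the cycle 2-4-3-6-2 are not bridges since each lies on that cycle.
Every edge lies on some cycle, so there are no bridges.

0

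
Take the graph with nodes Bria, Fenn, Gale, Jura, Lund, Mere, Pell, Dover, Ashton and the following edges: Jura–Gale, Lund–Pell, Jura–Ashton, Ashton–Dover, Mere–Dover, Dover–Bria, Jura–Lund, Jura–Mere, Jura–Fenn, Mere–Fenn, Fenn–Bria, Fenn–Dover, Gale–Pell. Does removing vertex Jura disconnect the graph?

Yes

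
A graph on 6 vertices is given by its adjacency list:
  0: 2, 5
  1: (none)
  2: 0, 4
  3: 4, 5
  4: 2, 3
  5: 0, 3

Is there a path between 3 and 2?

From 3 we can reach 0, 2, 3, 4, 5, which includes 2.

Yes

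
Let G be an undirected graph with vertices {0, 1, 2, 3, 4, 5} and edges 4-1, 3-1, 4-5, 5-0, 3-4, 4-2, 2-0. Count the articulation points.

1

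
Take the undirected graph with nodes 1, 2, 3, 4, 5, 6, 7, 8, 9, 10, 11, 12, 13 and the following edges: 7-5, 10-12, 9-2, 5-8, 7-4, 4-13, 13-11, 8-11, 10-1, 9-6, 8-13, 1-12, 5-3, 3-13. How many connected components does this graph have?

3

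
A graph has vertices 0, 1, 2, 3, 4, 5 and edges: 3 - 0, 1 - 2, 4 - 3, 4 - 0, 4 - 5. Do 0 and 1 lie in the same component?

No

The component containing 0 is {0, 3, 4, 5}, and 1 is not in it.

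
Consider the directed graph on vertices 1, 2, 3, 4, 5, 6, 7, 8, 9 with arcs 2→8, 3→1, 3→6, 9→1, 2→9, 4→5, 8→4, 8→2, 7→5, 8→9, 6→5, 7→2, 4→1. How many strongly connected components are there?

{2, 8} are all mutually reachable — one SCC of size 2.
{5} is an SCC by itself.
{1} is an SCC by itself.
{3} is an SCC by itself.
{7} is an SCC by itself.
(and 3 more singleton SCCs)
That gives 8 strongly connected components.

8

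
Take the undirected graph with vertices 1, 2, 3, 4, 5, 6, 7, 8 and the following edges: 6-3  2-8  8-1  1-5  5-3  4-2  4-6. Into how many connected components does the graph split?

2

7 is isolated — a component by itself.
Starting from 1 we can reach 1, 2, 3, 4, 5, 6, 8. That is one component of size 7.
Total: 2 components.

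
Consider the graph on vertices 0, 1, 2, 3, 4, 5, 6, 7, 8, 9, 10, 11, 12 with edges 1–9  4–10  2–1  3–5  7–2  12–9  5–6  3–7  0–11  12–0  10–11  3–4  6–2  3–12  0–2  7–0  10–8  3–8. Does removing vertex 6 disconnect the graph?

Deleting 6 leaves 1 component (was 1) (its neighbors 2, 5 remain connected to each other), so 6 is not a cut vertex.

No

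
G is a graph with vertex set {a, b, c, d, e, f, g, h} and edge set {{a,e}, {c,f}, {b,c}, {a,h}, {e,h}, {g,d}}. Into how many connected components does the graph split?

3

Starting from d we can reach d, g. That is one component of size 2.
Starting from a we can reach a, e, h. That is one component of size 3.
Starting from b we can reach b, c, f. That is one component of size 3.
Total: 3 components.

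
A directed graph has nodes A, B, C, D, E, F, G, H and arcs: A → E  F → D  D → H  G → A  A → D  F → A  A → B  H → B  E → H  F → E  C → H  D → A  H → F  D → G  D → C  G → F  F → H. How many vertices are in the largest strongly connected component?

7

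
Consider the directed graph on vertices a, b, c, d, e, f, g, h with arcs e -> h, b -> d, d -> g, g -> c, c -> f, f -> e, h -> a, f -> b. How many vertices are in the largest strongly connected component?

{b, c, d, f, g} are all mutually reachable — one SCC of size 5.
{a} is an SCC by itself.
{h} is an SCC by itself.
{e} is an SCC by itself.
The largest has 5 vertices.

5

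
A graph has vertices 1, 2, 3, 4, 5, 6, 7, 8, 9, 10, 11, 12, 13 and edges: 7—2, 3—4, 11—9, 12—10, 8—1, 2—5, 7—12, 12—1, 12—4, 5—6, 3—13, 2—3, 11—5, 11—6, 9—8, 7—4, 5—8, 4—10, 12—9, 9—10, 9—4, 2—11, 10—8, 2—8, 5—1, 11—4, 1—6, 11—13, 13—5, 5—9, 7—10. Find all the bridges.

none

The edges on the cycle 2-3-4-9-5-13-11-2 are not bridges since each lies on that cycle.
Every edge lies on some cycle, so there are no bridges.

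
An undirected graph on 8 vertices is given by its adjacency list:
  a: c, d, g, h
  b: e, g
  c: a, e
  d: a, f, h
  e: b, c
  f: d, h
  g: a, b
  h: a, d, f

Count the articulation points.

1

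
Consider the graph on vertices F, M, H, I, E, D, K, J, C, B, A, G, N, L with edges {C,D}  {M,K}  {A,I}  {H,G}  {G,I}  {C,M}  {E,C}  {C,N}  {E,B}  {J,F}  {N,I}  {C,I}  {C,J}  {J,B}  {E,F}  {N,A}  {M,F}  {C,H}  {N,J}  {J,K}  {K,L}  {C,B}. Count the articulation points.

Removing C increases the component count from 1 to 2, so C is a cut vertex.
Removing K increases the component count from 1 to 2, so K is a cut vertex.
By contrast removing L leaves 1 component; it is not a cut vertex. No other vertex is a cut vertex either.

2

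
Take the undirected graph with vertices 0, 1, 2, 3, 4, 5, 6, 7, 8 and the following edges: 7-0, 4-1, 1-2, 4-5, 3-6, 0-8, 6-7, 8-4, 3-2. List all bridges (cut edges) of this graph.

The edges on the cycle 3-6-7-0-8-4-1-2-3 are not bridges since each lies on that cycle.
But removing 5-4 disconnects 5 from 4 — this is a bridge.

4-5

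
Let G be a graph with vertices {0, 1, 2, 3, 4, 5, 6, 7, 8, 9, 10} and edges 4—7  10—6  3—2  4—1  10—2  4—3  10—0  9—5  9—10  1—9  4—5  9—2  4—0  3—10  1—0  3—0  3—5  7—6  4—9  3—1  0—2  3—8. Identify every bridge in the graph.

The edges on the cycle 4-3-10-0-2-9-4 are not bridges since each lies on that cycle.
But removing 3—8 disconnects 3 from 8 — this is a bridge.

3-8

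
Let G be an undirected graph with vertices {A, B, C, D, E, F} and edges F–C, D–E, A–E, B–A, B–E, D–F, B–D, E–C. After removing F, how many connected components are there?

1

With F gone, the remaining components are: {A, B, C, D, E}.
That is 1 component.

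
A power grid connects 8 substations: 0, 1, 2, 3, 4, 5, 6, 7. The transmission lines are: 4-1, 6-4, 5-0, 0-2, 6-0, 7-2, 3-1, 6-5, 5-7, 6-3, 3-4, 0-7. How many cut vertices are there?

1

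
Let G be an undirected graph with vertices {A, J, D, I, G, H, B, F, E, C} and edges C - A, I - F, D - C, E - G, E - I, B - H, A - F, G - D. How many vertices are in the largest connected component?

7

J is isolated — a component by itself.
Starting from B we can reach B, H. That is one component of size 2.
Starting from A we can reach A, C, D, E, F, G, I. That is one component of size 7.
The largest has 7 vertices.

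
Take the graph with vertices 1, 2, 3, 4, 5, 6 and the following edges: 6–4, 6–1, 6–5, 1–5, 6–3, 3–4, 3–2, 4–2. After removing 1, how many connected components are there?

With 1 gone, the remaining components are: {2, 3, 4, 5, 6}.
That is 1 component.

1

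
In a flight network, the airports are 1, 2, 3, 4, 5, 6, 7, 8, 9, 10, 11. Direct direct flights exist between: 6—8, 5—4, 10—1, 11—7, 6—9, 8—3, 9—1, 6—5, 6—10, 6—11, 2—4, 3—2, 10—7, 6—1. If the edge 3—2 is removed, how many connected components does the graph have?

3 and 2 are still connected via 3-8-6-5-4-2, so the component count stays at 1.

1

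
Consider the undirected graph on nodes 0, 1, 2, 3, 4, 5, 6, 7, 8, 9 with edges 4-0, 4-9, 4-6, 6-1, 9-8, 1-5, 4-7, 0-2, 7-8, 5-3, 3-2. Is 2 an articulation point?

No

Deleting 2 leaves 1 component (was 1) (its neighbors 0, 3 remain connected to each other), so 2 is not a cut vertex.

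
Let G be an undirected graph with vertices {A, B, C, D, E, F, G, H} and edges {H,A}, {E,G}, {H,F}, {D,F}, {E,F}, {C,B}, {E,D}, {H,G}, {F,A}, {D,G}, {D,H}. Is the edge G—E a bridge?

No

After removing G—E, the path G-D-E still connects them, so the edge is not a bridge.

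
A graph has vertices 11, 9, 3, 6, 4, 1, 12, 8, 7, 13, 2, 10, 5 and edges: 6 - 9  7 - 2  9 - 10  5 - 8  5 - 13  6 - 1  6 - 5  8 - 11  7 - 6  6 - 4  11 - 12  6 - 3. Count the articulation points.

6

Removing 5 increases the component count from 1 to 3, so 5 is a cut vertex.
Removing 6 increases the component count from 1 to 6, so 6 is a cut vertex.
Removing 7 increases the component count from 1 to 2, so 7 is a cut vertex.
Likewise 8, 9, 11 are cut vertices.
By contrast removing 2 leaves 1 component; it is not a cut vertex. No other vertex is a cut vertex either.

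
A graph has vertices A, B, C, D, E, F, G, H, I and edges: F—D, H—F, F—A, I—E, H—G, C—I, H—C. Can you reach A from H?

Yes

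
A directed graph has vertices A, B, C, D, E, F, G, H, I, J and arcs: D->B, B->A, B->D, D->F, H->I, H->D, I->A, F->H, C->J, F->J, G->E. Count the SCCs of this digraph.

7

{B, D, F, H} are all mutually reachable — one SCC of size 4.
{A} is an SCC by itself.
{J} is an SCC by itself.
{E} is an SCC by itself.
{C} is an SCC by itself.
(and 2 more singleton SCCs)
That gives 7 strongly connected components.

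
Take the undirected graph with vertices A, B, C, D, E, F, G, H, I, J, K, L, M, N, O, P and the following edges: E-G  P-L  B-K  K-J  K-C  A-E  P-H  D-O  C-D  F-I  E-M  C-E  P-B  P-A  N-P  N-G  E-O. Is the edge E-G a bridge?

After removing E-G, the path E-A-P-N-G still connects them, so the edge is not a bridge.

No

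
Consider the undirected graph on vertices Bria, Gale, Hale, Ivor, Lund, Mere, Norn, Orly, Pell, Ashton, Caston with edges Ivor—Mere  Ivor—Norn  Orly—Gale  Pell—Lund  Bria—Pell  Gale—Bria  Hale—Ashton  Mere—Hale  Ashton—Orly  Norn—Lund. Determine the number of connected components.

Caston is isolated — a component by itself.
Starting from Bria we can reach Bria, Gale, Hale, Ivor, Lund, Mere, Norn, Orly, Pell, Ashton. That is one component of size 10.
Total: 2 components.

2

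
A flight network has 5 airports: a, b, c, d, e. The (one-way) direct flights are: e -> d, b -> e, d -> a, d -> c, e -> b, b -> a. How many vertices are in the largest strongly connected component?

2

{b, e} are all mutually reachable — one SCC of size 2.
{a} is an SCC by itself.
{c} is an SCC by itself.
{d} is an SCC by itself.
The largest has 2 vertices.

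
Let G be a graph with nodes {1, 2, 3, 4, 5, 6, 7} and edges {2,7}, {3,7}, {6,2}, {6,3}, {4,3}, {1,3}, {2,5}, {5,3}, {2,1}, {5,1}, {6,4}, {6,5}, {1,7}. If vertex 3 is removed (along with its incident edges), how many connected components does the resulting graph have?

1

With 3 gone, the remaining components are: {1, 2, 4, 5, 6, 7}.
That is 1 component.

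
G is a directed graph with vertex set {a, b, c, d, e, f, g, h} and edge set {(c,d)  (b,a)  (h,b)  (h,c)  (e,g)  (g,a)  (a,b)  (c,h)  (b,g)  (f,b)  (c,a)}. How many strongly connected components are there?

5

{a, b, g} are all mutually reachable — one SCC of size 3.
{c, h} are all mutually reachable — one SCC of size 2.
{e} is an SCC by itself.
{f} is an SCC by itself.
{d} is an SCC by itself.
That gives 5 strongly connected components.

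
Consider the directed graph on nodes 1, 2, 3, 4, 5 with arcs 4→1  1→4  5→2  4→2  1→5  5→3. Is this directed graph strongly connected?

No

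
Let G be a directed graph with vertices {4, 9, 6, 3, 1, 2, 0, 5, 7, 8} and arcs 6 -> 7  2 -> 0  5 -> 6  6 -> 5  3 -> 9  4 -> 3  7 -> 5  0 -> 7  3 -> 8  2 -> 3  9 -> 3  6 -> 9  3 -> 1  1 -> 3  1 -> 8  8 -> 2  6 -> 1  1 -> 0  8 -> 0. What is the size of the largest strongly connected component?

9

{0, 1, 2, 3, 5, 6, 7, 8, 9} are all mutually reachable — one SCC of size 9.
{4} is an SCC by itself.
The largest has 9 vertices.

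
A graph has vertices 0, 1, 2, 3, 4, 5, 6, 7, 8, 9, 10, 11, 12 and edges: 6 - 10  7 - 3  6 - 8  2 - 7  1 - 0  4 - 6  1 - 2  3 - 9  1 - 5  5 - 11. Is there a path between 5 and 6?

No

The component containing 5 is {0, 1, 2, 3, 5, 7, 9, 11}, and 6 is not in it.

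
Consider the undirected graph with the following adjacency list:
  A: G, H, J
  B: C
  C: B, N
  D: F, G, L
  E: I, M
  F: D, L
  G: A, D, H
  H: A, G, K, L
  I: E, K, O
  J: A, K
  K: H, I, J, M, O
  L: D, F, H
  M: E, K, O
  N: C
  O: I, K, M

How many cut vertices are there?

2

Removing C increases the component count from 2 to 3, so C is a cut vertex.
Removing K increases the component count from 2 to 3, so K is a cut vertex.
By contrast removing H leaves 2 components; it is not a cut vertex. No other vertex is a cut vertex either.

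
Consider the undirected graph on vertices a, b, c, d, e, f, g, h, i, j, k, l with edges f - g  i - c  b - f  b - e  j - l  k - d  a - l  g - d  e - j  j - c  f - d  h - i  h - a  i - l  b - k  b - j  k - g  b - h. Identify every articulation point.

Removing b increases the component count from 1 to 2, so b is a cut vertex.
By contrast removing i leaves 1 component; it is not a cut vertex. No other vertex is a cut vertex either.

b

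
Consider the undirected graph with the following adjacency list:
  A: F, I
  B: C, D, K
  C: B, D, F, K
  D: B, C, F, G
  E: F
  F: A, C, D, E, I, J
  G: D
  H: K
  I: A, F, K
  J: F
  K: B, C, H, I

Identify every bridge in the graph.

D-G, E-F, F-J, H-K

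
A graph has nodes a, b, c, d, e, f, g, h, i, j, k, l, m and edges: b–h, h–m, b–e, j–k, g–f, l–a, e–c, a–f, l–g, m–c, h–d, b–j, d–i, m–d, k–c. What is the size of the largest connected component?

Starting from a we can reach a, f, g, l. That is one component of size 4.
Starting from b we can reach b, c, d, e, h, i, j, k, m. That is one component of size 9.
The largest has 9 vertices.

9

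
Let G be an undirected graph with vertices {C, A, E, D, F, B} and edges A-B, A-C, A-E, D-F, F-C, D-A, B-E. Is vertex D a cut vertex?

Deleting D leaves 1 component (was 1) (its neighbors A, F remain connected to each other), so D is not a cut vertex.

No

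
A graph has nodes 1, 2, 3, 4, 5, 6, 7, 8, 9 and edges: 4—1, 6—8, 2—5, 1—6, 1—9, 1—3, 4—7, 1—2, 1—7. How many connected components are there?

1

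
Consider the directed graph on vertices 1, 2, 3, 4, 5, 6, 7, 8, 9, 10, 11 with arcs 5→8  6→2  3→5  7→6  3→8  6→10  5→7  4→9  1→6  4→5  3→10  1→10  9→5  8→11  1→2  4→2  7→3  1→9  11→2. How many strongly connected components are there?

{3, 5, 7} are all mutually reachable — one SCC of size 3.
{10} is an SCC by itself.
{6} is an SCC by itself.
{2} is an SCC by itself.
{4} is an SCC by itself.
(and 4 more singleton SCCs)
That gives 9 strongly connected components.

9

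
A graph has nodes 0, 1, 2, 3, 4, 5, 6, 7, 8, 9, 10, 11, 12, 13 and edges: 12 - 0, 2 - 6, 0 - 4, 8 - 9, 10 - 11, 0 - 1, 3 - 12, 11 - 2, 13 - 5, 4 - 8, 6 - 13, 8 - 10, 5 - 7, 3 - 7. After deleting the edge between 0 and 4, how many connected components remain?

0 and 4 are still connected via 0-12-3-7-5-13-6-2-11-10-8-4, so the component count stays at 1.

1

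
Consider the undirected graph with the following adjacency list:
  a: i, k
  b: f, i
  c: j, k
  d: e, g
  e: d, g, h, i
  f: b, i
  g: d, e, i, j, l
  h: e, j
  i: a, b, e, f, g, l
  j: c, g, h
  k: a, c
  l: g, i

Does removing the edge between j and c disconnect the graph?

No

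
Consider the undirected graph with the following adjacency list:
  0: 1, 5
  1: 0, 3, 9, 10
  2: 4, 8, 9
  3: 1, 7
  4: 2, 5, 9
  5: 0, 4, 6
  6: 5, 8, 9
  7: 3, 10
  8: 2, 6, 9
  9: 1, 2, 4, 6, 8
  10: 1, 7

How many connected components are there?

1

Starting from 0 we can reach 0, 1, 2, 3, 4, 5, 6, 7, 8, 9, 10. That is one component of size 11.
Total: 1 component.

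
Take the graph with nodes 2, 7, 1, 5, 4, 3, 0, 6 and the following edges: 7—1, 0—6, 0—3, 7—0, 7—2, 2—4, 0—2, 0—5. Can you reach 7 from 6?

Yes

From 6 we can reach 0, 1, 2, 3, 4, 5, 6, 7, which includes 7.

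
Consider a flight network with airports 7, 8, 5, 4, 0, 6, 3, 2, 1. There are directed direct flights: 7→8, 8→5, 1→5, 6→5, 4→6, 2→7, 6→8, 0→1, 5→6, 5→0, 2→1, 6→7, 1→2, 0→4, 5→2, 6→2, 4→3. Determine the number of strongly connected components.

2

{0, 1, 2, 4, 5, 6, 7, 8} are all mutually reachable — one SCC of size 8.
{3} is an SCC by itself.
That gives 2 strongly connected components.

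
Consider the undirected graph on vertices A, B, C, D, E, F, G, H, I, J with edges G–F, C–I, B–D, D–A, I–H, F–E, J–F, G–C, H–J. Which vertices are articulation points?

D, F

Removing D increases the component count from 2 to 3, so D is a cut vertex.
Removing F increases the component count from 2 to 3, so F is a cut vertex.
By contrast removing E leaves 2 components; it is not a cut vertex. No other vertex is a cut vertex either.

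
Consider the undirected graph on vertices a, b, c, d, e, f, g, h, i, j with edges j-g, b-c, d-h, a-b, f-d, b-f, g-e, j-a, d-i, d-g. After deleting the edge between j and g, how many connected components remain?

1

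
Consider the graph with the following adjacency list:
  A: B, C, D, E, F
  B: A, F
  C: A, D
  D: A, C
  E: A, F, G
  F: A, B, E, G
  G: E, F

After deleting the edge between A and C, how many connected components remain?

A and C are still connected via A-D-C, so the component count stays at 1.

1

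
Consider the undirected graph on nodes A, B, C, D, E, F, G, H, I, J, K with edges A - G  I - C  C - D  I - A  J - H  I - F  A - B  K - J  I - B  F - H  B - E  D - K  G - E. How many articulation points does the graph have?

Removing I increases the component count from 1 to 2, so I is a cut vertex.
By contrast removing K leaves 1 component; it is not a cut vertex. No other vertex is a cut vertex either.

1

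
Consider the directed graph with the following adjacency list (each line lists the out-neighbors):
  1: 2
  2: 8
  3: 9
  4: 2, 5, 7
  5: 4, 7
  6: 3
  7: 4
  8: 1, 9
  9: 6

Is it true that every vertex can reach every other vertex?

No

There is no directed path from 3 to 5, so the graph is not strongly connected.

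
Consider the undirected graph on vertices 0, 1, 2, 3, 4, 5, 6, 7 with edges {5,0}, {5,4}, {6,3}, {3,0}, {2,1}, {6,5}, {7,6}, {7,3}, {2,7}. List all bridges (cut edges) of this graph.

1-2, 2-7, 4-5

The edges on the cycle 6-5-0-3-6 are not bridges since each lies on that cycle.
But removing 2 - 1 disconnects 2 from 1; removing 4 - 5 disconnects 4 from 5; removing 2 - 7 disconnects 2 from 7 — these are bridges.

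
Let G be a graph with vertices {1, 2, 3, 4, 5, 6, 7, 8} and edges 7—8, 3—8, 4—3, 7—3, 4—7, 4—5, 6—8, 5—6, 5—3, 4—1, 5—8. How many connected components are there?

2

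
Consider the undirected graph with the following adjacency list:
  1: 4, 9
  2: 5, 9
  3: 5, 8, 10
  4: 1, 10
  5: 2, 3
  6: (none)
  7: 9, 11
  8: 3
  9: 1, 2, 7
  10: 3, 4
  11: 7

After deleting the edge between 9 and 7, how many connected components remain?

3

Before removal there are 2 components.
9-7 is a bridge — removing it separates 9's side from 7's side.
After removal: 3 components.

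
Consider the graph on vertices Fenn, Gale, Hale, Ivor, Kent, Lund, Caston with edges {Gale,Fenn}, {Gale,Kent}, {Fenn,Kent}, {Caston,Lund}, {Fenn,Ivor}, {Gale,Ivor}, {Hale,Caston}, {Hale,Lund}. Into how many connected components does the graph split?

Starting from Hale we can reach Hale, Lund, Caston. That is one component of size 3.
Starting from Fenn we can reach Fenn, Gale, Ivor, Kent. That is one component of size 4.
Total: 2 components.

2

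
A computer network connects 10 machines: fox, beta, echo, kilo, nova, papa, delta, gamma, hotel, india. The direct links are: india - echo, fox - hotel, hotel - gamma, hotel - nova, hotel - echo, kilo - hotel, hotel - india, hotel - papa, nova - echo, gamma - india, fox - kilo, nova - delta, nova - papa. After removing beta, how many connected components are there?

With beta gone, the remaining components are: {fox, echo, kilo, nova, papa, delta, gamma, hotel, india}.
That is 1 component.

1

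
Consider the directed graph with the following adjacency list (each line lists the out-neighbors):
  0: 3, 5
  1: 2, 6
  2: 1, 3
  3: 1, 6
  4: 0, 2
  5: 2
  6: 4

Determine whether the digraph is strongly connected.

Yes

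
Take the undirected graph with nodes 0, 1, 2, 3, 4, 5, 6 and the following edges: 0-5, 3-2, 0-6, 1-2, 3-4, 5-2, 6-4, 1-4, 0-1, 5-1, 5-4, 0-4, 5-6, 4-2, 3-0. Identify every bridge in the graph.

none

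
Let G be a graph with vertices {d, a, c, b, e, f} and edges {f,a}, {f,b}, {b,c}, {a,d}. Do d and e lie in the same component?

No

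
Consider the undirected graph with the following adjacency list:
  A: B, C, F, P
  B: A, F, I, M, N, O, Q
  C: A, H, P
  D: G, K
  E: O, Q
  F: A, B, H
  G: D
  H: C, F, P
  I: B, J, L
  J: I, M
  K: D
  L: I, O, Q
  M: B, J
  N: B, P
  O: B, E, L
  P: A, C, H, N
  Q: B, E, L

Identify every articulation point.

B, D

Removing B increases the component count from 2 to 3, so B is a cut vertex.
Removing D increases the component count from 2 to 3, so D is a cut vertex.
By contrast removing F leaves 2 components; it is not a cut vertex. No other vertex is a cut vertex either.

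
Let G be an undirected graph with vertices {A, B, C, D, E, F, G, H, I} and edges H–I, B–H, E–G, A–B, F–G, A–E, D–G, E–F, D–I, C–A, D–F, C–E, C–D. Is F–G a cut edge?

After removing F–G, the path F-D-G still connects them, so the edge is not a bridge.

No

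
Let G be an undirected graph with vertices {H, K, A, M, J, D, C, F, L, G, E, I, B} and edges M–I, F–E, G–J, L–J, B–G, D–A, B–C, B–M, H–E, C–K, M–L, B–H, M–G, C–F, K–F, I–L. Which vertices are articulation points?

B

Removing B increases the component count from 2 to 3, so B is a cut vertex.
By contrast removing L leaves 2 components; it is not a cut vertex. No other vertex is a cut vertex either.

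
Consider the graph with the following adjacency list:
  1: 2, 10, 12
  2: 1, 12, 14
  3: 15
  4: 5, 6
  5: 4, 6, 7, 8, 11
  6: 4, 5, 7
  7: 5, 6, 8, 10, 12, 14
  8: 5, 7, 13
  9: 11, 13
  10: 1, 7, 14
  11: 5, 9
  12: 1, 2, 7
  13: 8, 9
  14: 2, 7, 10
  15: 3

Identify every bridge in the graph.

The edges on the cycle 12-2-1-12 are not bridges since each lies on that cycle.
But removing 3-15 disconnects 3 from 15 — this is a bridge.

15-3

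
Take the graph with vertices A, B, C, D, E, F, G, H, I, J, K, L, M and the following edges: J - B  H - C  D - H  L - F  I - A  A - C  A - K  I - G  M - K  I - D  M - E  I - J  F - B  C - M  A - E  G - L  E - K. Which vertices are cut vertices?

Removing I increases the component count from 1 to 2, so I is a cut vertex.
By contrast removing H leaves 1 component; it is not a cut vertex. No other vertex is a cut vertex either.

I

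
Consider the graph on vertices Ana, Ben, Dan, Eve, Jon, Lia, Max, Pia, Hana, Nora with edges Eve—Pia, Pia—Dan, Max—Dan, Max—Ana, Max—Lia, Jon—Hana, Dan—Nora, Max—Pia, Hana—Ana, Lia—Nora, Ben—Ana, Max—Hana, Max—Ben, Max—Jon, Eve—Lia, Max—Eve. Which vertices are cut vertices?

Max

Removing Max increases the component count from 1 to 2, so Max is a cut vertex.
By contrast removing Eve leaves 1 component; it is not a cut vertex. No other vertex is a cut vertex either.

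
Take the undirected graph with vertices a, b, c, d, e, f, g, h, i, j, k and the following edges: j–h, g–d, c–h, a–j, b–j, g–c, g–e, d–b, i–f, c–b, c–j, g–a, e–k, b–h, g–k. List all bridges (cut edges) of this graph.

The edges on the cycle g-e-k-g are not bridges since each lies on that cycle.
But removing i–f disconnects i from f — this is a bridge.

f-i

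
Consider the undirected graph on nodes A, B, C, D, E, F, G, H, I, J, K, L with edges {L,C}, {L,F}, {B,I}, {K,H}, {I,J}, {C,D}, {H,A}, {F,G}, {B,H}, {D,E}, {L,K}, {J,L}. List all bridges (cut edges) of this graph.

The edges on the cycle B-I-J-L-K-H-B are not bridges since each lies on that cycle.
But removing A-H disconnects A from H; removing D-E disconnects D from E; removing C-D disconnects C from D; removing F-G disconnects F from G — these are bridges.
In total 6 edges are bridges.

A-H, C-D, C-L, D-E, F-G, F-L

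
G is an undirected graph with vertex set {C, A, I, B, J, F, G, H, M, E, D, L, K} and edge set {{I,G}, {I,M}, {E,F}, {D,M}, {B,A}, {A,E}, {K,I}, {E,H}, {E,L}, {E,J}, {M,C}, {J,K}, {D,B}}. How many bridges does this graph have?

5

The edges on the cycle D-B-A-E-J-K-I-M-D are not bridges since each lies on that cycle.
But removing G–I disconnects G from I; removing H–E disconnects H from E; removing C–M disconnects C from M; removing E–F disconnects E from F — these are bridges.
In total 5 edges are bridges.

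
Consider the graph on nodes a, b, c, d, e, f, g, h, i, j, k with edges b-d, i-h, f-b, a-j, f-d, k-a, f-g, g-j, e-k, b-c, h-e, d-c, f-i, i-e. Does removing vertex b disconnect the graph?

No

Deleting b leaves 1 component (was 1) (its neighbors c, d, f remain connected to each other), so b is not a cut vertex.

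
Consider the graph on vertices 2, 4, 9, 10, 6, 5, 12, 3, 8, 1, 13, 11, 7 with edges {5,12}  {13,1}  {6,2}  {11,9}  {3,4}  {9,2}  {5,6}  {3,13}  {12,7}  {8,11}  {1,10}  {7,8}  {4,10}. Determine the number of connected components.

2

Starting from 1 we can reach 1, 3, 4, 10, 13. That is one component of size 5.
Starting from 2 we can reach 2, 5, 6, 7, 8, 9, 11, 12. That is one component of size 8.
Total: 2 components.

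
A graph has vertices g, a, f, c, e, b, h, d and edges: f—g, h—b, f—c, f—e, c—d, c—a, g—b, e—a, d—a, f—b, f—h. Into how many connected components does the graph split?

1

Starting from a we can reach a, b, c, d, e, f, g, h. That is one component of size 8.
Total: 1 component.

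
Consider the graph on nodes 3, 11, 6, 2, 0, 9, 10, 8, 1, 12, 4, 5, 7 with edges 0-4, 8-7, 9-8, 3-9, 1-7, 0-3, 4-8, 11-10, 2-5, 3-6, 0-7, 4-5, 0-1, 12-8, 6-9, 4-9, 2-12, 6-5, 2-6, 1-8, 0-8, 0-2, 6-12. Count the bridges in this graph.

1

The edges on the cycle 0-4-9-3-0 are not bridges since each lies on that cycle.
But removing 11-10 disconnects 11 from 10 — this is a bridge.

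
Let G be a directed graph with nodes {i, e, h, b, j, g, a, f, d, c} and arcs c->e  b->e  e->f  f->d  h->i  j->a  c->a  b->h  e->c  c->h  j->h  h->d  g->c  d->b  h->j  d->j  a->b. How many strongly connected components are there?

{a, b, c, d, e, f, h, j} are all mutually reachable — one SCC of size 8.
{g} is an SCC by itself.
{i} is an SCC by itself.
That gives 3 strongly connected components.

3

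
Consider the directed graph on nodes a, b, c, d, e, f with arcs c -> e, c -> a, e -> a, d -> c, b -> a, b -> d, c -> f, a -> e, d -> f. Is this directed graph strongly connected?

No

There is no directed path from d to b, so the graph is not strongly connected.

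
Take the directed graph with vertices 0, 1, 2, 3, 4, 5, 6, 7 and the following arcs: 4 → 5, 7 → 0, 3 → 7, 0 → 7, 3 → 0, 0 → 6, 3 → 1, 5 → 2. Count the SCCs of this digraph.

7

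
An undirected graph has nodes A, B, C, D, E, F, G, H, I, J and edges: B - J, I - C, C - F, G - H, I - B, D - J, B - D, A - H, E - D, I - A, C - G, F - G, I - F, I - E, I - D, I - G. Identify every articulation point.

I

Removing I increases the component count from 1 to 2, so I is a cut vertex.
By contrast removing A leaves 1 component; it is not a cut vertex. No other vertex is a cut vertex either.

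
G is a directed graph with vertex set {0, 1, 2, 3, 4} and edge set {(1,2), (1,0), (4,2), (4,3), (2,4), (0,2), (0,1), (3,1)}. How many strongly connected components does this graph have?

{0, 1, 2, 3, 4} are all mutually reachable — one SCC of size 5.
That gives 1 strongly connected component.

1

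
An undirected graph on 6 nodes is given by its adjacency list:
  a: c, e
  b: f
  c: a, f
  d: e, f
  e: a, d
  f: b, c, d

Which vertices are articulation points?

Removing f increases the component count from 1 to 2, so f is a cut vertex.
By contrast removing b leaves 1 component; it is not a cut vertex. No other vertex is a cut vertex either.

f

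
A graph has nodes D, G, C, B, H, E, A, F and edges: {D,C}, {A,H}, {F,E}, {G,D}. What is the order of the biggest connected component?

3

B is isolated — a component by itself.
Starting from A we can reach A, H. That is one component of size 2.
Starting from E we can reach E, F. That is one component of size 2.
Starting from C we can reach C, D, G. That is one component of size 3.
The largest has 3 vertices.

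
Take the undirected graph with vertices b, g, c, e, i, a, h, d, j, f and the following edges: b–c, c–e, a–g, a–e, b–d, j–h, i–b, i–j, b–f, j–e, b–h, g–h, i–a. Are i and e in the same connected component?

From i we can reach a, b, c, d, e, f, g, h, i, j, which includes e.

Yes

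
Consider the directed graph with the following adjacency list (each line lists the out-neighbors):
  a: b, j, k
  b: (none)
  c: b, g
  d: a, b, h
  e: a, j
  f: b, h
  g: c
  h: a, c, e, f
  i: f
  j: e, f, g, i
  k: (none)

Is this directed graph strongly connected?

No

There is no directed path from j to d, so the graph is not strongly connected.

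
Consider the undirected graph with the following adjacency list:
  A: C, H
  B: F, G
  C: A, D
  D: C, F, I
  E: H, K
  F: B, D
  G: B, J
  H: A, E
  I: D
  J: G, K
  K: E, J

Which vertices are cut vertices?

D

Removing D increases the component count from 1 to 2, so D is a cut vertex.
By contrast removing H leaves 1 component; it is not a cut vertex. No other vertex is a cut vertex either.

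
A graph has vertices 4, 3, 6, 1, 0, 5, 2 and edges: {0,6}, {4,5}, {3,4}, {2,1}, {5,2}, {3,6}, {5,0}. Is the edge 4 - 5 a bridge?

After removing 4 - 5, the path 4-3-6-0-5 still connects them, so the edge is not a bridge.

No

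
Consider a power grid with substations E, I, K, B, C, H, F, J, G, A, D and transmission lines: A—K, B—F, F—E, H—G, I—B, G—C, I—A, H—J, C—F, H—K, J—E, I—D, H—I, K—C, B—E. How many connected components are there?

Starting from A we can reach A, B, C, D, E, F, G, H, I, J, K. That is one component of size 11.
Total: 1 component.

1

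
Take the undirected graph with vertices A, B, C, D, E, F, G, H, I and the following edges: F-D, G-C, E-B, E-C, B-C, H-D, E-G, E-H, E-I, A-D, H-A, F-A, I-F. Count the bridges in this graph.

0

The edges on the cycle F-A-D-F are not bridges since each lies on that cycle.
Every edge lies on some cycle, so there are no bridges.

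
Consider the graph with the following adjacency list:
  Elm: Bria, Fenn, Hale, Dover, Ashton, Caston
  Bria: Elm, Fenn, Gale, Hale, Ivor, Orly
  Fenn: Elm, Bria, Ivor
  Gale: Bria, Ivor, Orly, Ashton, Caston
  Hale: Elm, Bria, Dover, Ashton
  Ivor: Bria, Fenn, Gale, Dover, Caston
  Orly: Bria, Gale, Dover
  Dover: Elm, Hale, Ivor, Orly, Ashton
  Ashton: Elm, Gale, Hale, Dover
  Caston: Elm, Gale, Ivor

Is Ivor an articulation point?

No

Deleting Ivor leaves 1 component (was 1) (its neighbors Bria, Fenn, Gale, Dover, Caston remain connected to each other), so Ivor is not a cut vertex.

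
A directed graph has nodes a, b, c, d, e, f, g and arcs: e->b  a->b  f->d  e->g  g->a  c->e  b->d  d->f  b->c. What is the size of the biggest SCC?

{a, b, c, e, g} are all mutually reachable — one SCC of size 5.
{d, f} are all mutually reachable — one SCC of size 2.
The largest has 5 vertices.

5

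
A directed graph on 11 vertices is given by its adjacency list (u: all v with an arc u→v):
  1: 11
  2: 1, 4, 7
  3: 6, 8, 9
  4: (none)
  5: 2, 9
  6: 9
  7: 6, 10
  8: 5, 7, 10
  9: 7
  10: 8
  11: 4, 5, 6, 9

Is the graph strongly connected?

There is no directed path from 10 to 3, so the graph is not strongly connected.

No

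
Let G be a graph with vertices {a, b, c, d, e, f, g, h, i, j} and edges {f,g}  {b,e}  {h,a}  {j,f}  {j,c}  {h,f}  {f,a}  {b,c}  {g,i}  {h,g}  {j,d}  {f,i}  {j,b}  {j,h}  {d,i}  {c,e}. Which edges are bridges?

none

The edges on the cycle j-h-a-f-j are not bridges since each lies on that cycle.
Every edge lies on some cycle, so there are no bridges.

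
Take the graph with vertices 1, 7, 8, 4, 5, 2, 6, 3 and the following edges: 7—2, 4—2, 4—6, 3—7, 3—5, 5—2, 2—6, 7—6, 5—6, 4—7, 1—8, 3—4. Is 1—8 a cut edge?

Removing 1—8 leaves no path between 1 and 8: the component count goes from 2 to 3. So it is a bridge.

Yes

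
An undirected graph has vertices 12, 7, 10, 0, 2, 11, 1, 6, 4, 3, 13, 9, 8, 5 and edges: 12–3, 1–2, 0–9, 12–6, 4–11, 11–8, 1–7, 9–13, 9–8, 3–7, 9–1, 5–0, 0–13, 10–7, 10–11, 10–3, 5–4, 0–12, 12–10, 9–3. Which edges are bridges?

The edges on the cycle 12-10-3-12 are not bridges since each lies on that cycle.
But removing 6–12 disconnects 6 from 12; removing 1–2 disconnects 1 from 2 — these are bridges.

1-2, 12-6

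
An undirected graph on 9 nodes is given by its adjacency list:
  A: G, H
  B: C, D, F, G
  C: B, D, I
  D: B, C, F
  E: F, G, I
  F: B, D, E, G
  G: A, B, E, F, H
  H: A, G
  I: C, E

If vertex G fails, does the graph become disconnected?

Deleting G raises the number of components from 1 to 2, so G is a cut vertex.

Yes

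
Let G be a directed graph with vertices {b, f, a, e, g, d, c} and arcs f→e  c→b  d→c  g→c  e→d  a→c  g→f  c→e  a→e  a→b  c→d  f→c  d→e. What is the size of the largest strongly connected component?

{c, d, e} are all mutually reachable — one SCC of size 3.
{g} is an SCC by itself.
{a} is an SCC by itself.
{f} is an SCC by itself.
{b} is an SCC by itself.
The largest has 3 vertices.

3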